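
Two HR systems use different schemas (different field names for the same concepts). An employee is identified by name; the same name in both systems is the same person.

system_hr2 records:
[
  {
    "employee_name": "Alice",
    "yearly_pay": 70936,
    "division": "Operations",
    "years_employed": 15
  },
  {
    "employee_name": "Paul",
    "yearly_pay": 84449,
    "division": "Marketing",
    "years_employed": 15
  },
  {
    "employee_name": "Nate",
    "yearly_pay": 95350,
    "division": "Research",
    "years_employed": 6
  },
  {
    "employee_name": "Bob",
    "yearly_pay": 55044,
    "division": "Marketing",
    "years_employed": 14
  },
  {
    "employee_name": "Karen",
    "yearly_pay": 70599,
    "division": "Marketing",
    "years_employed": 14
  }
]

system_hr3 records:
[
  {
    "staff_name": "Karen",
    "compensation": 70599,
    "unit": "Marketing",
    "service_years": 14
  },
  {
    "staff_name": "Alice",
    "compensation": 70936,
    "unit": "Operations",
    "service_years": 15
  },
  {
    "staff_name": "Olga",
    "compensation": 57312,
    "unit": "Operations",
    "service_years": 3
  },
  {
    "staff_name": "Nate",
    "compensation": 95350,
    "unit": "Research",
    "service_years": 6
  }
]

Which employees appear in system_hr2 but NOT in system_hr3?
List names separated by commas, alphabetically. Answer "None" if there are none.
Bob, Paul

Schema mapping: "employee_name" (system_hr2) = "staff_name" (system_hr3) = employee name

Names in system_hr2: ['Alice', 'Bob', 'Karen', 'Nate', 'Paul']
Names in system_hr3: ['Alice', 'Karen', 'Nate', 'Olga']

In system_hr2 but not system_hr3: ['Bob', 'Paul']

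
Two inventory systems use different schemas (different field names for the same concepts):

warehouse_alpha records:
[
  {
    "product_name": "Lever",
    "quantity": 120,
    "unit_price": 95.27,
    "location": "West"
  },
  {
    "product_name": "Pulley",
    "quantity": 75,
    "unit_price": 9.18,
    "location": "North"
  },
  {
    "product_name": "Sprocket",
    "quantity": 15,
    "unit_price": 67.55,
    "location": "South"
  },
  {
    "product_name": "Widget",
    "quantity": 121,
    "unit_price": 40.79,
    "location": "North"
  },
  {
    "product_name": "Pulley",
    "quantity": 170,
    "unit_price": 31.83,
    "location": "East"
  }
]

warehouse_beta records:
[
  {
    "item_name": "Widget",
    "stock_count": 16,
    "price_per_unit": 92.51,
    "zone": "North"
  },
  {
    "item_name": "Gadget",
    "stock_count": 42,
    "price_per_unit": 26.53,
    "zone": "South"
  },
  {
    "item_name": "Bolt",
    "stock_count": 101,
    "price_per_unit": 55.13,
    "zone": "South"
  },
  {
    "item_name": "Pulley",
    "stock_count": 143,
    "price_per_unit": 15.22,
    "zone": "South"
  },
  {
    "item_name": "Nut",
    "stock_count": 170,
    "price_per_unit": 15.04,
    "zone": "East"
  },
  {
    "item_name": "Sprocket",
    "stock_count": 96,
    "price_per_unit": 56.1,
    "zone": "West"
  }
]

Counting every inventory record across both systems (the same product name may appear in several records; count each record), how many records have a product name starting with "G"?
1

Schema mapping: "product_name" (warehouse_alpha) = "item_name" (warehouse_beta) = product name

Records with product name starting with "G" in warehouse_alpha: 0
Records with product name starting with "G" in warehouse_beta: 1

Total: 0 + 1 = 1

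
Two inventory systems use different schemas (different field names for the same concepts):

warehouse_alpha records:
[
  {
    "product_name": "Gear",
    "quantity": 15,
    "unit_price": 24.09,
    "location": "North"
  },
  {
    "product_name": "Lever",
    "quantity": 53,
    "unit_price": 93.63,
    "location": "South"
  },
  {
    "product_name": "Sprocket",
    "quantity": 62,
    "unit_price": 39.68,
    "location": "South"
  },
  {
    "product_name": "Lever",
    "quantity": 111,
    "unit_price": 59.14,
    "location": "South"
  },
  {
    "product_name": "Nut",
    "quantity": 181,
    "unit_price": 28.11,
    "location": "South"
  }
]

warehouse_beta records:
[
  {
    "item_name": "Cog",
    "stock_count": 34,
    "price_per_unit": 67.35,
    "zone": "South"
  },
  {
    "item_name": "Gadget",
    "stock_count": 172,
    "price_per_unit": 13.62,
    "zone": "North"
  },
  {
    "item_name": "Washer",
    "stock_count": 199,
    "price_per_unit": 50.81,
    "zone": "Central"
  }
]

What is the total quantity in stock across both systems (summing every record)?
827

To reconcile these schemas, identify the field holding the quantity in stock in each system:
1. In warehouse_alpha it is "quantity"
2. In warehouse_beta it is "stock_count"

From warehouse_alpha: 15 + 53 + 62 + 111 + 181 = 422
From warehouse_beta: 34 + 172 + 199 = 405

Total: 422 + 405 = 827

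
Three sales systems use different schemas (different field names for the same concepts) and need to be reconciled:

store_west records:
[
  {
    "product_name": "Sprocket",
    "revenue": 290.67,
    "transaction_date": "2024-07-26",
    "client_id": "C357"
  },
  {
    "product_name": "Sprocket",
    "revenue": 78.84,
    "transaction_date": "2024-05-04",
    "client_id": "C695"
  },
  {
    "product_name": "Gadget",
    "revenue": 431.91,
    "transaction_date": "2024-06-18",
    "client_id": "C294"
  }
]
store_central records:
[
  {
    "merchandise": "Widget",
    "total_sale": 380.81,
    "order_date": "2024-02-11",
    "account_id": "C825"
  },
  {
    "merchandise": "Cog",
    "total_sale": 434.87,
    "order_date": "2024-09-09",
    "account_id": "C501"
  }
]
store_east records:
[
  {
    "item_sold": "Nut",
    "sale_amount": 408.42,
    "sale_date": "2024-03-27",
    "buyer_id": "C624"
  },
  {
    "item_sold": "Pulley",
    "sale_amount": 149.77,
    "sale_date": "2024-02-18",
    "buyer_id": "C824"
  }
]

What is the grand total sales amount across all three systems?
2175.29

Schema reconciliation - all amount fields map to sale amount:

store_west (revenue): 801.42
store_central (total_sale): 815.68
store_east (sale_amount): 558.19

Grand total: 2175.29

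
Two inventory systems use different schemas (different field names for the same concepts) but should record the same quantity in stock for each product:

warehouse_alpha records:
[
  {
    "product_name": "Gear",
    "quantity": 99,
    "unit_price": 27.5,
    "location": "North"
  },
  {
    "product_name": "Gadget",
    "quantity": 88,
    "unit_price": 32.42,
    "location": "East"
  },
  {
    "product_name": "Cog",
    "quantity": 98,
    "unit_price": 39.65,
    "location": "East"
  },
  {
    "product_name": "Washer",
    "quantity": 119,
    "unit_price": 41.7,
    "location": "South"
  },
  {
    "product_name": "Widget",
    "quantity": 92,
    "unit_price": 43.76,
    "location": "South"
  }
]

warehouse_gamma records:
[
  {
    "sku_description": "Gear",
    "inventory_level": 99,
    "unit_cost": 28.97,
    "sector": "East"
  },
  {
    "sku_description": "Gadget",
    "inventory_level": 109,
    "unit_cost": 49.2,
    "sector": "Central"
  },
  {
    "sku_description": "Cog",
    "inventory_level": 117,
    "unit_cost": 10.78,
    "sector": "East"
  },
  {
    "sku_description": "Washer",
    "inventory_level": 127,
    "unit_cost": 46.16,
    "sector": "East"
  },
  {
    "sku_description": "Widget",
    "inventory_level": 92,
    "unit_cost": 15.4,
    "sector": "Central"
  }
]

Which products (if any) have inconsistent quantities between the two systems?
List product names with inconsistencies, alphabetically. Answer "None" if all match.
Cog, Gadget, Washer

Schema mappings:
- "product_name" (warehouse_alpha) = "sku_description" (warehouse_gamma) = product name
- "quantity" (warehouse_alpha) = "inventory_level" (warehouse_gamma) = quantity

Comparison:
  Gear: 99 vs 99 - MATCH
  Gadget: 88 vs 109 - MISMATCH
  Cog: 98 vs 117 - MISMATCH
  Washer: 119 vs 127 - MISMATCH
  Widget: 92 vs 92 - MATCH

Products with inconsistencies: Cog, Gadget, Washer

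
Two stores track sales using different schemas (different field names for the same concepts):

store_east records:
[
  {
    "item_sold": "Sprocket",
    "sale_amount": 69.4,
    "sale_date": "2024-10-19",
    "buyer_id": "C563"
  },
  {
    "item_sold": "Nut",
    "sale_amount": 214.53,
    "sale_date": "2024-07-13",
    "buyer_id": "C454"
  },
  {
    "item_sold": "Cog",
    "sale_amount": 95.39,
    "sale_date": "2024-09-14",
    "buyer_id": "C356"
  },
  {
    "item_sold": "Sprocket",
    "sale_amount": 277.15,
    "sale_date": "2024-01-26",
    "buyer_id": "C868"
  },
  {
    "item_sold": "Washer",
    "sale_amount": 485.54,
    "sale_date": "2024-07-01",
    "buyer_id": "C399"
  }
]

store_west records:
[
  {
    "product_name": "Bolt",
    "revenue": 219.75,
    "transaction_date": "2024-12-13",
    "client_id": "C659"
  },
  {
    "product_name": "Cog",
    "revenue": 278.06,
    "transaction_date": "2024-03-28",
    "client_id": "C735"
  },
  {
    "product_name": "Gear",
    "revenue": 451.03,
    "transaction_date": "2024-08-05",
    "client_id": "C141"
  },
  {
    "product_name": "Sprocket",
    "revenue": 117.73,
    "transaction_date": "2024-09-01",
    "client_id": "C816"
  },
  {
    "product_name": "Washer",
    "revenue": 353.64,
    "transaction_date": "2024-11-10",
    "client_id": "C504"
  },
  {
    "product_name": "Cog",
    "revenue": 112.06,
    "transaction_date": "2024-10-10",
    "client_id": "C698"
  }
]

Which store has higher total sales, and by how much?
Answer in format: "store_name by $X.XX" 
store_west by $390.26

Schema mapping: "sale_amount" (store_east) = "revenue" (store_west) = sale amount

Total for store_east: 1142.01
Total for store_west: 1532.27

Difference: |1142.01 - 1532.27| = 390.26
store_west has higher sales by $390.26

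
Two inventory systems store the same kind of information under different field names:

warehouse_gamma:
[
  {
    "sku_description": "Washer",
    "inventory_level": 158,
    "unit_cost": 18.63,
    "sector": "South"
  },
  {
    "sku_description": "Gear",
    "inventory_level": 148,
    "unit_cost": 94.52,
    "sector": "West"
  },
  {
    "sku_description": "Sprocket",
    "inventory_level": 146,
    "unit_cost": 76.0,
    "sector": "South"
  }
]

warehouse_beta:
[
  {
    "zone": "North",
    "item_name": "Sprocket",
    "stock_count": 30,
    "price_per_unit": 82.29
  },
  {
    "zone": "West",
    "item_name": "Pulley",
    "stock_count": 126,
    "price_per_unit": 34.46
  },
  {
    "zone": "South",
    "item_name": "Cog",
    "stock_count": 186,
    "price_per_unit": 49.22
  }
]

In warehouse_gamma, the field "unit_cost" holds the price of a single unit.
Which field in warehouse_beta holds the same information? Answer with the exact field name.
price_per_unit

In warehouse_gamma, "unit_cost" holds the price of a single unit.
The fields in warehouse_beta are: "zone", "item_name", "stock_count", "price_per_unit".
"price_per_unit" is the match: the name refers to the same concept and its values are decimal currency amounts (e.g. 82.29, 34.46).
The other fields ("zone", "item_name", "stock_count") hold different kinds of data.

So "unit_cost" in warehouse_gamma corresponds to "price_per_unit" in warehouse_beta.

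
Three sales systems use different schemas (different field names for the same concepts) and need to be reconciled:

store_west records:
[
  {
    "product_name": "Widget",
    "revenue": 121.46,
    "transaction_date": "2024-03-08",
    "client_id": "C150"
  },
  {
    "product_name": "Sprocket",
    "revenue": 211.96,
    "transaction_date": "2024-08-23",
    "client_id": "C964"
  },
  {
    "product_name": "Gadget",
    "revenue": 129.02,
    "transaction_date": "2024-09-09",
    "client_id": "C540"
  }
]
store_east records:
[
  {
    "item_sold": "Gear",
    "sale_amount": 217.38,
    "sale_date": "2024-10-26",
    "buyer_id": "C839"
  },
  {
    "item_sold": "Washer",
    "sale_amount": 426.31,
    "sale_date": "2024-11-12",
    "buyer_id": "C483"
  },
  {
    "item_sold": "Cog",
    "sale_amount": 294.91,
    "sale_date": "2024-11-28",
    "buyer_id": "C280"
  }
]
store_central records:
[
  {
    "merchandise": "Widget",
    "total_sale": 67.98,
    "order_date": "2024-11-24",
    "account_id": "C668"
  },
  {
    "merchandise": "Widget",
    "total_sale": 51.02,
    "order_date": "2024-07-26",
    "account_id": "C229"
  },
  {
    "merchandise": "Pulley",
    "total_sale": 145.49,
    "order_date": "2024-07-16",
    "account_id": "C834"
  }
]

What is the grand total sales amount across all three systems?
1665.53

Schema reconciliation - all amount fields map to sale amount:

store_west (revenue): 462.44
store_east (sale_amount): 938.6
store_central (total_sale): 264.49

Grand total: 1665.53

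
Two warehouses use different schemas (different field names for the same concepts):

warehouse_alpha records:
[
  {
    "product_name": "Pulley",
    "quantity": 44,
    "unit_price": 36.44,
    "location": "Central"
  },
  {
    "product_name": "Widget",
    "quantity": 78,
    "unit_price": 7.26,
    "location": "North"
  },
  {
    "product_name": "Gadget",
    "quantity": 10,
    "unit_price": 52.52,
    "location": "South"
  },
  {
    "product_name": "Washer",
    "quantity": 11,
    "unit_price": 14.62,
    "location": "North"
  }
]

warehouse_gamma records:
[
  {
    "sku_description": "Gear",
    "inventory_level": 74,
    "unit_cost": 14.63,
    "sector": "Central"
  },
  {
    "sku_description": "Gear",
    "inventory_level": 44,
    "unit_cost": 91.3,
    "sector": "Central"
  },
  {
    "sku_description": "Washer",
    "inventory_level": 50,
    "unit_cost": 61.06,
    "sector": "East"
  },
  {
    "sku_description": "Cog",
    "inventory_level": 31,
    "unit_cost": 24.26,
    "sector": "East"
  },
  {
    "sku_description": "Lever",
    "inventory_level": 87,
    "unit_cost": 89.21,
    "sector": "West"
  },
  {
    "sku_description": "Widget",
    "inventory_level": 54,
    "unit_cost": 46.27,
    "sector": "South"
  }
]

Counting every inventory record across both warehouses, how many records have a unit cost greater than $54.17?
3

Schema mapping: "unit_price" (warehouse_alpha) = "unit_cost" (warehouse_gamma) = unit cost

Records > $54.17 in warehouse_alpha: 0
Records > $54.17 in warehouse_gamma: 3

Total count: 0 + 3 = 3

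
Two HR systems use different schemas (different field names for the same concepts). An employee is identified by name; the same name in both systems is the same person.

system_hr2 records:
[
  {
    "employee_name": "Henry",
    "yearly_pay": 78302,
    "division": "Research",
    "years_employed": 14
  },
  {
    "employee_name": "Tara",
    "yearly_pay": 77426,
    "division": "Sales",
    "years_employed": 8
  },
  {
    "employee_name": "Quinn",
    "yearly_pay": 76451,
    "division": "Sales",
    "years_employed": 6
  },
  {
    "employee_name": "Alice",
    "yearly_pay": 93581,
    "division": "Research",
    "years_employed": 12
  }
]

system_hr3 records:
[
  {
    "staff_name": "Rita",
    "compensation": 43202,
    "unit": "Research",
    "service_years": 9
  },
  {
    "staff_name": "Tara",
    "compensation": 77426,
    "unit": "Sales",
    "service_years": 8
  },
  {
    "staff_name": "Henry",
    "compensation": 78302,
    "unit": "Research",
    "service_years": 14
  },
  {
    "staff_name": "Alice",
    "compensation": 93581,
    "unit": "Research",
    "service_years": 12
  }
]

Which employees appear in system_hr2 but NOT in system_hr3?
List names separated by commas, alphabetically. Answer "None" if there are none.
Quinn

Schema mapping: "employee_name" (system_hr2) = "staff_name" (system_hr3) = employee name

Names in system_hr2: ['Alice', 'Henry', 'Quinn', 'Tara']
Names in system_hr3: ['Alice', 'Henry', 'Rita', 'Tara']

In system_hr2 but not system_hr3: ['Quinn']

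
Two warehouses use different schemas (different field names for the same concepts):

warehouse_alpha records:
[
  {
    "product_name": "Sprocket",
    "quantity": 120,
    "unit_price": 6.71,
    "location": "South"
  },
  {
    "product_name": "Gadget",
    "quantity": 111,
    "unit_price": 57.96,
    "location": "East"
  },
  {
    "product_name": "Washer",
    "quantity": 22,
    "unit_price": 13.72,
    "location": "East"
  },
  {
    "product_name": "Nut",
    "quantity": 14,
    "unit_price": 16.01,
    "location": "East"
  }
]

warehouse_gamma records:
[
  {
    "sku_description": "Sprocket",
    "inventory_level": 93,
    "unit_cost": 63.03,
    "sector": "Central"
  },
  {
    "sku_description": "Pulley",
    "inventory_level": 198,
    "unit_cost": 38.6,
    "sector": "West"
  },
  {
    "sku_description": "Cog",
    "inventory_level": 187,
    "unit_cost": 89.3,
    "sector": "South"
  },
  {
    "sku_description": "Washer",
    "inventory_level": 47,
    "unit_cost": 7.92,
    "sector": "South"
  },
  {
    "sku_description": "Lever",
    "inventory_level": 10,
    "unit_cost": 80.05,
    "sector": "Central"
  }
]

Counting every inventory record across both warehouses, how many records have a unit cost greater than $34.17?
5

Schema mapping: "unit_price" (warehouse_alpha) = "unit_cost" (warehouse_gamma) = unit cost

Records > $34.17 in warehouse_alpha: 1
Records > $34.17 in warehouse_gamma: 4

Total count: 1 + 4 = 5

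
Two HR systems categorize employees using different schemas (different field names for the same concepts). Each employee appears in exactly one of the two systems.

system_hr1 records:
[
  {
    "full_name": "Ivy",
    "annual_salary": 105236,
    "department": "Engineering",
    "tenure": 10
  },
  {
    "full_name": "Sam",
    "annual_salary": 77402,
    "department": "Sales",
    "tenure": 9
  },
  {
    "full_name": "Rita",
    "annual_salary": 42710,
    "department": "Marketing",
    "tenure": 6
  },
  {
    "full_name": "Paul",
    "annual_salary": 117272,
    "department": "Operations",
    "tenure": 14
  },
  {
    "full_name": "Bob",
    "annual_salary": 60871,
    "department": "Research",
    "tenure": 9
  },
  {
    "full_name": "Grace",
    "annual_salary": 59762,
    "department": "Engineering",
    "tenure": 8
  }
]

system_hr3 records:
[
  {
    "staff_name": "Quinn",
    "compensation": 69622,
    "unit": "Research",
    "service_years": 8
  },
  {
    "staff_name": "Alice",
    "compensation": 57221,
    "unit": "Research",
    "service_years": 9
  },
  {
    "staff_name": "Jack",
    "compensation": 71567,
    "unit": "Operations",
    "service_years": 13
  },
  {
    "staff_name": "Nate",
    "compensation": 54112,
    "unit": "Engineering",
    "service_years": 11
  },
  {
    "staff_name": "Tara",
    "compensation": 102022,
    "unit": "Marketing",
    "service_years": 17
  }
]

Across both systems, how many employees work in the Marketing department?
2

Schema mapping: "department" (system_hr1) = "unit" (system_hr3) = department

Marketing employees in system_hr1: 1
Marketing employees in system_hr3: 1

Total in Marketing: 1 + 1 = 2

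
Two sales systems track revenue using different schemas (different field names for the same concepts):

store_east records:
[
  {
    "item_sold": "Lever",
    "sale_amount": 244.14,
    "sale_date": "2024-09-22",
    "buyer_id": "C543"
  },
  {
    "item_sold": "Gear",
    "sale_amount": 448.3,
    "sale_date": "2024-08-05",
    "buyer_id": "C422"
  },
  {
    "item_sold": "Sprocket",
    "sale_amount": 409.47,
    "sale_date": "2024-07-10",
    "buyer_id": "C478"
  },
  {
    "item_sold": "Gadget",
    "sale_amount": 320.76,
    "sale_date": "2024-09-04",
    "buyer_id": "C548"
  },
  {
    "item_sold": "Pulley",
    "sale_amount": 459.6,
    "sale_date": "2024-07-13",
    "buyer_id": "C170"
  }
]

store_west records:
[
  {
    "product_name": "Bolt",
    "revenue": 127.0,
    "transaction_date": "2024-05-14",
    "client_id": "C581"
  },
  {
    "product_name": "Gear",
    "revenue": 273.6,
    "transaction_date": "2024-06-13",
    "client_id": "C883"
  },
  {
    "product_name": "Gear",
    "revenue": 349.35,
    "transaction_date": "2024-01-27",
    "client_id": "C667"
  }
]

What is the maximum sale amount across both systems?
459.6

Reconcile: "sale_amount" (store_east) = "revenue" (store_west) = sale amount

Maximum in store_east: 459.6
Maximum in store_west: 349.35

Overall maximum: max(459.6, 349.35) = 459.6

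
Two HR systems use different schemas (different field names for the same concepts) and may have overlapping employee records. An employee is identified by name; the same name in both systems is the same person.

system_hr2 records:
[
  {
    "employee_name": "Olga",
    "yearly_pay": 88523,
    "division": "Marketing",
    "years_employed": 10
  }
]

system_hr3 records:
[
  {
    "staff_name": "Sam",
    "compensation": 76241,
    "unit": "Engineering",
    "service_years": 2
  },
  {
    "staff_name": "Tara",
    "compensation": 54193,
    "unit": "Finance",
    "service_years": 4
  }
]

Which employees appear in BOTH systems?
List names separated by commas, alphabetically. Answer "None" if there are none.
None

Schema mapping: "employee_name" (system_hr2) = "staff_name" (system_hr3) = employee name

Names in system_hr2: ['Olga']
Names in system_hr3: ['Sam', 'Tara']

Intersection: None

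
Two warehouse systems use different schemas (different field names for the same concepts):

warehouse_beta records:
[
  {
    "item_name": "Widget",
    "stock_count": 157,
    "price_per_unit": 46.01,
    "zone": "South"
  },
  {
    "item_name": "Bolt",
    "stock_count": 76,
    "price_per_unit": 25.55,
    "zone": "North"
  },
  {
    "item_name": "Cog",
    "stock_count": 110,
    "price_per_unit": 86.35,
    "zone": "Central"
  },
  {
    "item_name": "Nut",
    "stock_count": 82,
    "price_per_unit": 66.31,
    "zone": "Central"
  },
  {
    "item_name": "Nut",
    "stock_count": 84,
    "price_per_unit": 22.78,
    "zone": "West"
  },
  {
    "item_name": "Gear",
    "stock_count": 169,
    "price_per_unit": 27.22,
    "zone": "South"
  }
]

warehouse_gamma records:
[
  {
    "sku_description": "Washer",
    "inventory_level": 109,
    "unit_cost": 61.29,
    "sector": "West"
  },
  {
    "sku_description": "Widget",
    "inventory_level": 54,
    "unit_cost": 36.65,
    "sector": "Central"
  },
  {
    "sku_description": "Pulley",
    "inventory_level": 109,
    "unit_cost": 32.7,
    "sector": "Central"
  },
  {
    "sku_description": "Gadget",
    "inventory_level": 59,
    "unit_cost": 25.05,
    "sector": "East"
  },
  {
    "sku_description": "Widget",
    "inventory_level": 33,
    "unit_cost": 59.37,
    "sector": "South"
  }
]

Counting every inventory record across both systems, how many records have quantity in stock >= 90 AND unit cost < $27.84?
1

Schema mappings:
- "stock_count" (warehouse_beta) = "inventory_level" (warehouse_gamma) = quantity
- "price_per_unit" (warehouse_beta) = "unit_cost" (warehouse_gamma) = unit cost

Records meeting both conditions in warehouse_beta: 1
Records meeting both conditions in warehouse_gamma: 0

Total: 1 + 0 = 1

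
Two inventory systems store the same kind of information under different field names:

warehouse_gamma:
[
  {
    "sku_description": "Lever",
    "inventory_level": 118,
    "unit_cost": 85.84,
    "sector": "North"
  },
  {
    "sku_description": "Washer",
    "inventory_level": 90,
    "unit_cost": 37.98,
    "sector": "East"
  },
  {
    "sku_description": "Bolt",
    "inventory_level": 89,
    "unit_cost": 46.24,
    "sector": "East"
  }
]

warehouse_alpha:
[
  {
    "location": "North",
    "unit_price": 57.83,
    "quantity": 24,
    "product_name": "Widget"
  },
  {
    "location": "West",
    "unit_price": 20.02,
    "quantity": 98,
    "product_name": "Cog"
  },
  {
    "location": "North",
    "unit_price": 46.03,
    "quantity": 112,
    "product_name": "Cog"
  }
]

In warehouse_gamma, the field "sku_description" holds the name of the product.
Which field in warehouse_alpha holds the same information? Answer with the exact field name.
product_name

In warehouse_gamma, "sku_description" holds the name of the product.
The fields in warehouse_alpha are: "location", "unit_price", "quantity", "product_name".
"product_name" is the match: the name refers to the same concept and its values are product-name strings (e.g. 'Cog', 'Widget').
The other fields ("location", "unit_price", "quantity") hold different kinds of data.

So "sku_description" in warehouse_gamma corresponds to "product_name" in warehouse_alpha.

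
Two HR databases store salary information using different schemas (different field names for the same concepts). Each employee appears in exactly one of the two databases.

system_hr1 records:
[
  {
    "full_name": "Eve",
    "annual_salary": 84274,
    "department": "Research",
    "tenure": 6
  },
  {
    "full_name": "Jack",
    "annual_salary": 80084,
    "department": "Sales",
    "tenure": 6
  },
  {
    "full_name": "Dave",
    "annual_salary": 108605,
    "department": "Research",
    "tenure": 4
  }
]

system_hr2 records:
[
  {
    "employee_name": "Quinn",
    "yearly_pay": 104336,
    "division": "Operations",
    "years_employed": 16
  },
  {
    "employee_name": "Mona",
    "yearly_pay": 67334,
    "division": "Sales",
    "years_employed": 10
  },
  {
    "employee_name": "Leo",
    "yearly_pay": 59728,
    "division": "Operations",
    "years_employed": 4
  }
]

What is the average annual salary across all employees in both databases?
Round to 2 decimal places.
84060.17

Schema mapping: "annual_salary" (system_hr1) = "yearly_pay" (system_hr2) = annual salary

All salaries: [84274, 80084, 108605, 104336, 67334, 59728]
Sum: 504361
Count: 6
Average: 504361 / 6 = 84060.17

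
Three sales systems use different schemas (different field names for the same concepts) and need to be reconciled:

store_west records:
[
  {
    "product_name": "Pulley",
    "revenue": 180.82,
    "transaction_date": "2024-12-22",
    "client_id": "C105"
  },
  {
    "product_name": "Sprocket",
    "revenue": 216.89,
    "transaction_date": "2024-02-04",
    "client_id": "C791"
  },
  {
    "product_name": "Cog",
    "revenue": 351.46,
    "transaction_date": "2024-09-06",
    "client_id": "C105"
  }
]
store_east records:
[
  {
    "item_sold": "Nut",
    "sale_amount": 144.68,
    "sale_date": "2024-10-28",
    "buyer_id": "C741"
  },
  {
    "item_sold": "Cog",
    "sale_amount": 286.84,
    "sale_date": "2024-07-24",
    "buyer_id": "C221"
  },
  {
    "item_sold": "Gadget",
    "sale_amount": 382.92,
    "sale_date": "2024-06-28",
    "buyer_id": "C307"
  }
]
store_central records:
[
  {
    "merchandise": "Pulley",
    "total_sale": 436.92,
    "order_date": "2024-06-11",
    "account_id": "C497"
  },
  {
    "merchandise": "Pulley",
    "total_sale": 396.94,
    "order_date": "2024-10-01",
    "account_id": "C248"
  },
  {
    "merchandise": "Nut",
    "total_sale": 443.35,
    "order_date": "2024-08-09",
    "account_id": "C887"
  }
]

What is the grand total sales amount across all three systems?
2840.82

Schema reconciliation - all amount fields map to sale amount:

store_west (revenue): 749.17
store_east (sale_amount): 814.44
store_central (total_sale): 1277.21

Grand total: 2840.82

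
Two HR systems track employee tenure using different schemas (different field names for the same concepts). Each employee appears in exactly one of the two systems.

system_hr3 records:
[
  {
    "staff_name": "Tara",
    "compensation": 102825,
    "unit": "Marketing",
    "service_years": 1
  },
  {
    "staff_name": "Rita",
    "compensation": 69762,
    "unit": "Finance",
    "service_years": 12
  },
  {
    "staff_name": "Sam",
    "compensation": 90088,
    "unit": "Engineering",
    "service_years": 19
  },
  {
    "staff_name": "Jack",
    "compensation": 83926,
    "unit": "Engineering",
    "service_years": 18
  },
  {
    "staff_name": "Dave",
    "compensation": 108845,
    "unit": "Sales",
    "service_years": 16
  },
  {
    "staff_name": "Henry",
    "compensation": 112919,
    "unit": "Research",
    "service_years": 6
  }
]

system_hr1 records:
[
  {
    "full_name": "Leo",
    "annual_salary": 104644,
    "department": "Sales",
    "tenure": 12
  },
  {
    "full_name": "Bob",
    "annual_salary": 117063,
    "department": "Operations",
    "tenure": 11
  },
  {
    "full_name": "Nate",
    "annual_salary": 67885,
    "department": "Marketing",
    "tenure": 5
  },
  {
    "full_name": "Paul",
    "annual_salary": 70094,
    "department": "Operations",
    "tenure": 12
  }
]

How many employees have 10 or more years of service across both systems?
7

Reconcile schemas: "service_years" (system_hr3) = "tenure" (system_hr1) = years of service

From system_hr3: 4 employees with >= 10 years
From system_hr1: 3 employees with >= 10 years

Total: 4 + 3 = 7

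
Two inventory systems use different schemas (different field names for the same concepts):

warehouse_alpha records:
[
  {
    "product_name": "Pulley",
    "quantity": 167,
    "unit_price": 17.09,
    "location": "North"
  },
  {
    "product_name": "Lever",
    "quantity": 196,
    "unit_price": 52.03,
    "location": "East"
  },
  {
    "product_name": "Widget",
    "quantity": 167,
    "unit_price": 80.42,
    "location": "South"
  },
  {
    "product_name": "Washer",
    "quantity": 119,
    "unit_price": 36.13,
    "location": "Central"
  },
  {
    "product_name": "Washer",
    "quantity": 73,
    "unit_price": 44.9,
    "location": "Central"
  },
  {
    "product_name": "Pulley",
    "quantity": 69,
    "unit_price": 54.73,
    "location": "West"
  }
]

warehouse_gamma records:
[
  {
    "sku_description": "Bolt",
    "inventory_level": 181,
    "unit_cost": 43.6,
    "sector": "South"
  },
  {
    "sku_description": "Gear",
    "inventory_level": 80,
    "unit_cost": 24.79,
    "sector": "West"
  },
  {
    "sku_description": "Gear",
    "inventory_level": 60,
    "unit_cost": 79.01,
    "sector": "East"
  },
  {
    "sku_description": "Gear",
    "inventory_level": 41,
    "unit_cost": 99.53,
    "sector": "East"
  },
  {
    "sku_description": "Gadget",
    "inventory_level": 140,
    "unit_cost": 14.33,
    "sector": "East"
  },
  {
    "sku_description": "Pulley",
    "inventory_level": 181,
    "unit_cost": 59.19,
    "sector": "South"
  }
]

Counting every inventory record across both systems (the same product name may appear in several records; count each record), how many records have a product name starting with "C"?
0

Schema mapping: "product_name" (warehouse_alpha) = "sku_description" (warehouse_gamma) = product name

Records with product name starting with "C" in warehouse_alpha: 0
Records with product name starting with "C" in warehouse_gamma: 0

Total: 0 + 0 = 0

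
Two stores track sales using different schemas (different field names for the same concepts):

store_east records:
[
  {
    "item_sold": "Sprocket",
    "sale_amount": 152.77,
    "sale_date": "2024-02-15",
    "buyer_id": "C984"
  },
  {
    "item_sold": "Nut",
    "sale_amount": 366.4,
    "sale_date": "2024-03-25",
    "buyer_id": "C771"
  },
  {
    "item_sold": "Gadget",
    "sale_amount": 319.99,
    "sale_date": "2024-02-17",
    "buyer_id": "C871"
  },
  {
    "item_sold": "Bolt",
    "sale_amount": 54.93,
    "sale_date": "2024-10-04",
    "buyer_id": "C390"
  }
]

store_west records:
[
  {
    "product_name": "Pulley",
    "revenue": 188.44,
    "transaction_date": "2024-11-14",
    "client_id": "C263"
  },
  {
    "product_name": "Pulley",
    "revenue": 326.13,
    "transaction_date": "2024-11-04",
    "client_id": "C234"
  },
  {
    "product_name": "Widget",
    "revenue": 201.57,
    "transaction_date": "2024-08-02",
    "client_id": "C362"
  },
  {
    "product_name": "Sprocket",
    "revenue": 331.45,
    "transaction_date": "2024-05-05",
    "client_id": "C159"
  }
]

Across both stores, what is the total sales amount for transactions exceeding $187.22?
1733.98

Schema mapping: "sale_amount" (store_east) = "revenue" (store_west) = sale amount

Sum of sales > $187.22 in store_east: 686.39
Sum of sales > $187.22 in store_west: 1047.59

Total: 686.39 + 1047.59 = 1733.98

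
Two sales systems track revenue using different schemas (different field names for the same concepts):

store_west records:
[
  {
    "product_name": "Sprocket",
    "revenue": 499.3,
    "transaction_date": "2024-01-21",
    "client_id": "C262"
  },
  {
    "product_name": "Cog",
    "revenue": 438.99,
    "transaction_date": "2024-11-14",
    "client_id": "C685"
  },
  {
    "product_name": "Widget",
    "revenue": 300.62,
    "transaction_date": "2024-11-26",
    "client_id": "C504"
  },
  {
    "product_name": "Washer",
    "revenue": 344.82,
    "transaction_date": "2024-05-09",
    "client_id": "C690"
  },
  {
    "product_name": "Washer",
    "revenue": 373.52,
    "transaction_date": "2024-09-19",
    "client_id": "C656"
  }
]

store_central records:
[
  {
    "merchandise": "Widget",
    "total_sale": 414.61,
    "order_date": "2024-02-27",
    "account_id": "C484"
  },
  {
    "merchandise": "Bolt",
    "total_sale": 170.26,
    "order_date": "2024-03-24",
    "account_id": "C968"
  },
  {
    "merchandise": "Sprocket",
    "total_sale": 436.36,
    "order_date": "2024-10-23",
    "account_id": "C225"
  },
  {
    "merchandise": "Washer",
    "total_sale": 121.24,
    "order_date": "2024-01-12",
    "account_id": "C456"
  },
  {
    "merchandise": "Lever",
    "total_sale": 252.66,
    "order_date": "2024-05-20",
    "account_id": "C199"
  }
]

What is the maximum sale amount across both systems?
499.3

Reconcile: "revenue" (store_west) = "total_sale" (store_central) = sale amount

Maximum in store_west: 499.3
Maximum in store_central: 436.36

Overall maximum: max(499.3, 436.36) = 499.3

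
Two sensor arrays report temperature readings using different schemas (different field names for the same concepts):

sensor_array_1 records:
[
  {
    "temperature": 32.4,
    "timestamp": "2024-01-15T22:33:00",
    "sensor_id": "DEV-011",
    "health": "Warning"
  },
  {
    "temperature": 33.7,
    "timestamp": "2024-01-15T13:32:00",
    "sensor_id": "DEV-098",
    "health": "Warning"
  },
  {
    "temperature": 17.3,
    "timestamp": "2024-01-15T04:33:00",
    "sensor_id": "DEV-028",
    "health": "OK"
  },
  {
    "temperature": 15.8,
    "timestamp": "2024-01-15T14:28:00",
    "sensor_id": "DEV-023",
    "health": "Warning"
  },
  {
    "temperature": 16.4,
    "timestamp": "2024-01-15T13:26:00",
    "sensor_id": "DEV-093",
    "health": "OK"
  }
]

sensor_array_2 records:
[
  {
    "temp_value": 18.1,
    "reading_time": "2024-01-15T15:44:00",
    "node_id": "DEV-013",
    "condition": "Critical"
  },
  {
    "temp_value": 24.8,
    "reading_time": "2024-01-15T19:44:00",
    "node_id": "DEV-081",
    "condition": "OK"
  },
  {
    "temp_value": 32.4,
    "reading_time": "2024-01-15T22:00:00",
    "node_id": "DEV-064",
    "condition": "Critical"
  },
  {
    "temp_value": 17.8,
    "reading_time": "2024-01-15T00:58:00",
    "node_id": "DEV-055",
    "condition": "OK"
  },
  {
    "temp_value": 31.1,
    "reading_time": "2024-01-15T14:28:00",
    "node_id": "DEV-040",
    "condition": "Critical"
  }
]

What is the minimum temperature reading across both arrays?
15.8

Schema mapping: "temperature" (sensor_array_1) = "temp_value" (sensor_array_2) = temperature reading

Minimum in sensor_array_1: 15.8
Minimum in sensor_array_2: 17.8

Overall minimum: min(15.8, 17.8) = 15.8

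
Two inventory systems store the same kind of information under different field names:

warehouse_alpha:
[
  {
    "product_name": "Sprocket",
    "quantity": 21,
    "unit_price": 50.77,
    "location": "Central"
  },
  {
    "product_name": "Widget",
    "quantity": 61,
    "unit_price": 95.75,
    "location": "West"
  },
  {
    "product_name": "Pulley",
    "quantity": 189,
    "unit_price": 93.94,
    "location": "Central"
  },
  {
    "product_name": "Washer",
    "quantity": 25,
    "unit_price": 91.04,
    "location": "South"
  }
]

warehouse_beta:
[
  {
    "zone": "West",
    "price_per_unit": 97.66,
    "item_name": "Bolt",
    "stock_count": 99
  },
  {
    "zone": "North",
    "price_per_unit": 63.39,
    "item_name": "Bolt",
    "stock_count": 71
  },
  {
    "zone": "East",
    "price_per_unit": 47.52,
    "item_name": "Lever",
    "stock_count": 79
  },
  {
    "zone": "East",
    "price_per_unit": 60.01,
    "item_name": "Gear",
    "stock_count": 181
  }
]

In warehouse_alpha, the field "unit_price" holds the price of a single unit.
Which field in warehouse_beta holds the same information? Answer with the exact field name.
price_per_unit

In warehouse_alpha, "unit_price" holds the price of a single unit.
The fields in warehouse_beta are: "zone", "price_per_unit", "item_name", "stock_count".
"price_per_unit" is the match: the name refers to the same concept and its values are decimal currency amounts (e.g. 97.66, 63.39).
The other fields ("zone", "item_name", "stock_count") hold different kinds of data.

So "unit_price" in warehouse_alpha corresponds to "price_per_unit" in warehouse_beta.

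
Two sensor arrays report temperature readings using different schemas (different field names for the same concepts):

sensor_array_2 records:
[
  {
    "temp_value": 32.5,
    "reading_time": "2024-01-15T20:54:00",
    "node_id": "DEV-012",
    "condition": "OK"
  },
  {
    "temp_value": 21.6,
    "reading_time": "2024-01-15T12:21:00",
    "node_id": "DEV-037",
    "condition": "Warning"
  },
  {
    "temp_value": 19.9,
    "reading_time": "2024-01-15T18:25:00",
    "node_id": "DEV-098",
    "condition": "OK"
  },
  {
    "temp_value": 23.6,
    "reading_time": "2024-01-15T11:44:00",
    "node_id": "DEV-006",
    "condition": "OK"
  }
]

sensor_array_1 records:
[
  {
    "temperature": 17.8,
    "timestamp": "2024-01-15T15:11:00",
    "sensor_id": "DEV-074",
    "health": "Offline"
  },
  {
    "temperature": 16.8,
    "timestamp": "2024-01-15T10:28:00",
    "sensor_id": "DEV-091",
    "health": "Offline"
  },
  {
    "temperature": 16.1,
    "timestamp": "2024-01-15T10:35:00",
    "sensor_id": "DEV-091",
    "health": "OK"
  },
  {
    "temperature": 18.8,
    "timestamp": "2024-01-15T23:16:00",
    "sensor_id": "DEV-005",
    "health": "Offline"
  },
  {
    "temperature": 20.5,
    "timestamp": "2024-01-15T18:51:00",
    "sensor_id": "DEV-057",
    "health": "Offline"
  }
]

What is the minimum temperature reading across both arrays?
16.1

Schema mapping: "temp_value" (sensor_array_2) = "temperature" (sensor_array_1) = temperature reading

Minimum in sensor_array_2: 19.9
Minimum in sensor_array_1: 16.1

Overall minimum: min(19.9, 16.1) = 16.1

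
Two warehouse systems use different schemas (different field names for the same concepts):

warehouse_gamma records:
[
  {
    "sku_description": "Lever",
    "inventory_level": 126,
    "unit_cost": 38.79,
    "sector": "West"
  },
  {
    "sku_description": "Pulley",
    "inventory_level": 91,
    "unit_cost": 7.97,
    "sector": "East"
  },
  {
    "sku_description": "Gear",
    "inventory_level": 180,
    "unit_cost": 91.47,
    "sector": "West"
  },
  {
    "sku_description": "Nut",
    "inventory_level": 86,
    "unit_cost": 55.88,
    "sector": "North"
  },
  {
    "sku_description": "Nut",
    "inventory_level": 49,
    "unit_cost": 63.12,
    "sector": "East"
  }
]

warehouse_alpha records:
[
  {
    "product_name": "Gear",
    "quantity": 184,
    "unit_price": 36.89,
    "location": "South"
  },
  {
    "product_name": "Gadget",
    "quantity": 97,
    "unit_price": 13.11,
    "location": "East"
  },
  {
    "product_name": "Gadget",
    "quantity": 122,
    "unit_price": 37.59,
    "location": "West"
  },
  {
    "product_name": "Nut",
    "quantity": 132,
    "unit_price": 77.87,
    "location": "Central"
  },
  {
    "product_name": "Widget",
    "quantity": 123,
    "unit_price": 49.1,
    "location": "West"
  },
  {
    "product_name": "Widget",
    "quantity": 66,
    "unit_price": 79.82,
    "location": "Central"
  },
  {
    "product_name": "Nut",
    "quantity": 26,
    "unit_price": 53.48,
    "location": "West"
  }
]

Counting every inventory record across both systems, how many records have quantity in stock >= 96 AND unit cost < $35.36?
1

Schema mappings:
- "inventory_level" (warehouse_gamma) = "quantity" (warehouse_alpha) = quantity
- "unit_cost" (warehouse_gamma) = "unit_price" (warehouse_alpha) = unit cost

Records meeting both conditions in warehouse_gamma: 0
Records meeting both conditions in warehouse_alpha: 1

Total: 0 + 1 = 1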